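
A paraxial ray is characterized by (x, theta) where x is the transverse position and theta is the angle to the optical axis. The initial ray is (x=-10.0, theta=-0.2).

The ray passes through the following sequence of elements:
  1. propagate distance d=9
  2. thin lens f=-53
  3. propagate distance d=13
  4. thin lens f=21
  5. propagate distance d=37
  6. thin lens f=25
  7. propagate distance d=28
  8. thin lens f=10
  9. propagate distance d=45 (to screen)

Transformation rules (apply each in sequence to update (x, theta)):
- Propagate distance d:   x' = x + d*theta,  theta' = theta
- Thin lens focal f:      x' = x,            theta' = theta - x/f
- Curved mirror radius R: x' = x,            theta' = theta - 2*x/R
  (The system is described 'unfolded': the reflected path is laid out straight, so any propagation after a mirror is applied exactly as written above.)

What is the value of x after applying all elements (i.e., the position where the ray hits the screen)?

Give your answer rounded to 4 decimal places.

Initial: x=-10.0000 theta=-0.2000
After 1 (propagate distance d=9): x=-11.8000 theta=-0.2000
After 2 (thin lens f=-53): x=-11.8000 theta=-112/265 (≈-0.4226)
After 3 (propagate distance d=13): x=-4583/265 (≈-17.2943) theta=-112/265 (≈-0.4226)
After 4 (thin lens f=21): x=-4583/265 (≈-17.2943) theta=2231/5565 (≈0.4009)
After 5 (propagate distance d=37): x=-13696/5565 (≈-2.4611) theta=2231/5565 (≈0.4009)
After 6 (thin lens f=25): x=-13696/5565 (≈-2.4611) theta=23157/46375 (≈0.4993)
After 7 (propagate distance d=28): x=1602788/139125 (≈11.5205) theta=23157/46375 (≈0.4993)
After 8 (thin lens f=10): x=1602788/139125 (≈11.5205) theta=-454039/695625 (≈-0.6527)
After 9 (propagate distance d=45 (to screen)): x=-2483563/139125 (≈-17.8513) theta=-454039/695625 (≈-0.6527)
Rounded to 4 decimal places: x = -17.8513

Answer: -17.8513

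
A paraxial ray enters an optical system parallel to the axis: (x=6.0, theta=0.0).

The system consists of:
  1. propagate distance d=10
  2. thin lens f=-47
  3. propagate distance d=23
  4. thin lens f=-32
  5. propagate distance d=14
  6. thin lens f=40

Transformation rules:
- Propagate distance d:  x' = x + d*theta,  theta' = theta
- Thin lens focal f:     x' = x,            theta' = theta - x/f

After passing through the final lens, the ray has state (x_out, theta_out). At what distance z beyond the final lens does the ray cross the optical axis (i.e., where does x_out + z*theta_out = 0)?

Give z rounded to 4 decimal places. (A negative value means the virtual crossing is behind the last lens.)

Initial: x=6.0000 theta=0.0000
After 1 (propagate distance d=10): x=6.0000 theta=0.0000
After 2 (thin lens f=-47): x=6.0000 theta=6/47 (≈0.1277)
After 3 (propagate distance d=23): x=420/47 (≈8.9362) theta=6/47 (≈0.1277)
After 4 (thin lens f=-32): x=420/47 (≈8.9362) theta=153/376 (≈0.4069)
After 5 (propagate distance d=14): x=2751/188 (≈14.6330) theta=153/376 (≈0.4069)
After 6 (thin lens f=40): x=2751/188 (≈14.6330) theta=309/7520 (≈0.0411)
z_focus = -x_out/theta_out = -(2751/188)/(309/7520) = -36680/103 ≈ -356.1165
Rounded to 4 decimal places: z = -356.1165

Answer: -356.1165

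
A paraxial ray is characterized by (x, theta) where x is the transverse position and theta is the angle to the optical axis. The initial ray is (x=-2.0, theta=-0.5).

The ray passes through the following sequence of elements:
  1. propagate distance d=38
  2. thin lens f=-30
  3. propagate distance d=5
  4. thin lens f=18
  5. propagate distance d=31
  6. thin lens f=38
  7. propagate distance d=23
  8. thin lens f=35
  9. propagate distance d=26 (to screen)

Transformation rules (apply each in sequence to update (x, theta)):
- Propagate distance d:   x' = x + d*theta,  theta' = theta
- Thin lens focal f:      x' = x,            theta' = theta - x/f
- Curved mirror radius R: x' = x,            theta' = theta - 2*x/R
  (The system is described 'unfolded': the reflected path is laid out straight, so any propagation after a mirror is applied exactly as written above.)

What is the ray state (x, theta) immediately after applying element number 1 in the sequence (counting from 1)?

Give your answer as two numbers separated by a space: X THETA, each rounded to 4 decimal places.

Answer: -21.0000 -0.5000

Derivation:
Initial: x=-2.0000 theta=-0.5000
After 1 (propagate distance d=38): x=-21.0000 theta=-0.5000
Rounded to 4 decimal places: x = -21.0000, theta = -0.5000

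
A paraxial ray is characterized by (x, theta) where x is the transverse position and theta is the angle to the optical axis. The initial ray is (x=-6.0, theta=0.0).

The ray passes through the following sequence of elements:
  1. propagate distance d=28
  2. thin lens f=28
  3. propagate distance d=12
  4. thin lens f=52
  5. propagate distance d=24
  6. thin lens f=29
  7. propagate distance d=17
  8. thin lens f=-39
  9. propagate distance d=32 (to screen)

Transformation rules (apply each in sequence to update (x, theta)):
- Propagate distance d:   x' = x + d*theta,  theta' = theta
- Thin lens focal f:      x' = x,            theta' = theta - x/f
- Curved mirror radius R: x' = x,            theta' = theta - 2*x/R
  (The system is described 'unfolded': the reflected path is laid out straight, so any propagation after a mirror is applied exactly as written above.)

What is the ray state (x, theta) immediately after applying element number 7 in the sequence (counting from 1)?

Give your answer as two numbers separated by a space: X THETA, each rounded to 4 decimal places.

Answer: 6.1279 0.1665

Derivation:
Initial: x=-6.0000 theta=0.0000
After 1 (propagate distance d=28): x=-6.0000 theta=0.0000
After 2 (thin lens f=28): x=-6.0000 theta=3/14 (≈0.2143)
After 3 (propagate distance d=12): x=-24/7 (≈-3.4286) theta=3/14 (≈0.2143)
After 4 (thin lens f=52): x=-24/7 (≈-3.4286) theta=51/182 (≈0.2802)
After 5 (propagate distance d=24): x=300/91 (≈3.2967) theta=51/182 (≈0.2802)
After 6 (thin lens f=29): x=300/91 (≈3.2967) theta=879/5278 (≈0.1665)
After 7 (propagate distance d=17): x=32343/5278 (≈6.1279) theta=879/5278 (≈0.1665)
Rounded to 4 decimal places: x = 6.1279, theta = 0.1665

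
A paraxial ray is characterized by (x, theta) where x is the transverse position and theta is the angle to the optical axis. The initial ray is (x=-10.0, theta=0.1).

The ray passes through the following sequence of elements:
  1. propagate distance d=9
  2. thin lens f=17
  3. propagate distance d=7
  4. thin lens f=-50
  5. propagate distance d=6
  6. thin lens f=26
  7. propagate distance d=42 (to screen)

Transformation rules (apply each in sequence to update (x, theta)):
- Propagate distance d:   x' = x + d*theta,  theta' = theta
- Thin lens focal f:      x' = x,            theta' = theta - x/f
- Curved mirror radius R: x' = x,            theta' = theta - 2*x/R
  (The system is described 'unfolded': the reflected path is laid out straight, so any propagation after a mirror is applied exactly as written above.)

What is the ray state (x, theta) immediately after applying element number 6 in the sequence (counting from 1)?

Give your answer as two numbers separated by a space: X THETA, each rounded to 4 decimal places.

Initial: x=-10.0000 theta=0.1000
After 1 (propagate distance d=9): x=-9.1000 theta=0.1000
After 2 (thin lens f=17): x=-9.1000 theta=54/85 (≈0.6353)
After 3 (propagate distance d=7): x=-791/170 (≈-4.6529) theta=54/85 (≈0.6353)
After 4 (thin lens f=-50): x=-791/170 (≈-4.6529) theta=4609/8500 (≈0.5422)
After 5 (propagate distance d=6): x=-2974/2125 (≈-1.3995) theta=4609/8500 (≈0.5422)
After 6 (thin lens f=26): x=-2974/2125 (≈-1.3995) theta=13173/22100 (≈0.5961)
Rounded to 4 decimal places: x = -1.3995, theta = 0.5961

Answer: -1.3995 0.5961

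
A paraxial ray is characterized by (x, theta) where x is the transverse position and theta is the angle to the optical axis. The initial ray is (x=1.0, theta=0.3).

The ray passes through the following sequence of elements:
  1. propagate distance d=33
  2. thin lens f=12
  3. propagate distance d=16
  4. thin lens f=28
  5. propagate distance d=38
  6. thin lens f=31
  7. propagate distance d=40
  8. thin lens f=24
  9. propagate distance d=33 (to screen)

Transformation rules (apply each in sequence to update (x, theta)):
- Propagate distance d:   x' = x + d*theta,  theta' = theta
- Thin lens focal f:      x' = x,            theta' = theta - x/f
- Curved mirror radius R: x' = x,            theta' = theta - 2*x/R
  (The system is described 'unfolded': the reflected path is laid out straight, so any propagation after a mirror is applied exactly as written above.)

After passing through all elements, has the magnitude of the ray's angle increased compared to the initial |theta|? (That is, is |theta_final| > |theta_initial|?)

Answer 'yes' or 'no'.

Answer: yes

Derivation:
Initial: x=1.0000 theta=0.3000
After 1 (propagate distance d=33): x=10.9000 theta=0.3000
After 2 (thin lens f=12): x=10.9000 theta=-73/120 (≈-0.6083)
After 3 (propagate distance d=16): x=7/6 (≈1.1667) theta=-73/120 (≈-0.6083)
After 4 (thin lens f=28): x=7/6 (≈1.1667) theta=-0.6500
After 5 (propagate distance d=38): x=-353/15 (≈-23.5333) theta=-0.6500
After 6 (thin lens f=31): x=-353/15 (≈-23.5333) theta=203/1860 (≈0.1091)
After 7 (propagate distance d=40): x=-2971/155 (≈-19.1677) theta=203/1860 (≈0.1091)
After 8 (thin lens f=24): x=-2971/155 (≈-19.1677) theta=3377/3720 (≈0.9078)
After 9 (propagate distance d=33 (to screen)): x=13379/1240 (≈10.7895) theta=3377/3720 (≈0.9078)
|theta_initial|=0.3000 |theta_final|=3377/3720 (≈0.9078) -> increased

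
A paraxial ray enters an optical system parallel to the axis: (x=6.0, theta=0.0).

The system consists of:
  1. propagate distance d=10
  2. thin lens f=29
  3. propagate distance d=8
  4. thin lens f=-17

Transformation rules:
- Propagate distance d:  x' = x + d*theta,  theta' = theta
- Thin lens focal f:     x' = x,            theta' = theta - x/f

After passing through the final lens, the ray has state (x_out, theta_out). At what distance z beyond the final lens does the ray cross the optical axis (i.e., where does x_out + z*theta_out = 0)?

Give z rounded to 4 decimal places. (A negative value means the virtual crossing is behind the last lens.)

Initial: x=6.0000 theta=0.0000
After 1 (propagate distance d=10): x=6.0000 theta=0.0000
After 2 (thin lens f=29): x=6.0000 theta=-6/29 (≈-0.2069)
After 3 (propagate distance d=8): x=126/29 (≈4.3448) theta=-6/29 (≈-0.2069)
After 4 (thin lens f=-17): x=126/29 (≈4.3448) theta=24/493 (≈0.0487)
z_focus = -x_out/theta_out = -(126/29)/(24/493) = -89.2500
Rounded to 4 decimal places: z = -89.2500

Answer: -89.2500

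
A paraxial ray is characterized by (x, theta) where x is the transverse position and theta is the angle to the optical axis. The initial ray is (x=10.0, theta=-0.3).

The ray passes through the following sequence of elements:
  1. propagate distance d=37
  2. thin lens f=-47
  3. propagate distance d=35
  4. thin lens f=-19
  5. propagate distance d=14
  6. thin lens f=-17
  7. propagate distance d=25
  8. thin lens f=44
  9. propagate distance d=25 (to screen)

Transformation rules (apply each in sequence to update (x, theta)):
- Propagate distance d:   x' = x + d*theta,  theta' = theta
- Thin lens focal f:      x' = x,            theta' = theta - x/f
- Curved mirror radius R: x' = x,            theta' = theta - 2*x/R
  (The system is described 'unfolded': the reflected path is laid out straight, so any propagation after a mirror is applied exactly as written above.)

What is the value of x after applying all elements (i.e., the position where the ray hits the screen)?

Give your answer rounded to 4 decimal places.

Answer: -101.1950

Derivation:
Initial: x=10.0000 theta=-0.3000
After 1 (propagate distance d=37): x=-1.1000 theta=-0.3000
After 2 (thin lens f=-47): x=-1.1000 theta=-76/235 (≈-0.3234)
After 3 (propagate distance d=35): x=-5837/470 (≈-12.4191) theta=-76/235 (≈-0.3234)
After 4 (thin lens f=-19): x=-5837/470 (≈-12.4191) theta=-1745/1786 (≈-0.9770)
After 5 (propagate distance d=14): x=-233053/8930 (≈-26.0978) theta=-1745/1786 (≈-0.9770)
After 6 (thin lens f=-17): x=-233053/8930 (≈-26.0978) theta=-11217/4465 (≈-2.5122)
After 7 (propagate distance d=25): x=-793903/8930 (≈-88.9029) theta=-11217/4465 (≈-2.5122)
After 8 (thin lens f=44): x=-793903/8930 (≈-88.9029) theta=-17563/35720 (≈-0.4917)
After 9 (propagate distance d=25 (to screen)): x=-3614687/35720 (≈-101.1950) theta=-17563/35720 (≈-0.4917)
Rounded to 4 decimal places: x = -101.1950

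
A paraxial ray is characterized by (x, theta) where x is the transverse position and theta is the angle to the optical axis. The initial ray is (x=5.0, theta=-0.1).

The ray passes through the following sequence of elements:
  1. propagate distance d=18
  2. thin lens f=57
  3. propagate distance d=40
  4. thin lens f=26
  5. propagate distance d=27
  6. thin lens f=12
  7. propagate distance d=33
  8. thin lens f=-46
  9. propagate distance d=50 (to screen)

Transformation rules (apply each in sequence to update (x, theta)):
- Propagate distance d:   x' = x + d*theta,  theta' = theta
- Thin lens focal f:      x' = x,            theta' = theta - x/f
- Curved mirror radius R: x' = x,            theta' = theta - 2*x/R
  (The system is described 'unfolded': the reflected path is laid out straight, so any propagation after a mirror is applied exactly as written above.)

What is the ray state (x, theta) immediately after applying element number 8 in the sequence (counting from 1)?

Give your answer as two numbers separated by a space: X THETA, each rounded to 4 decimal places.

Answer: 5.8856 0.4305

Derivation:
Initial: x=5.0000 theta=-0.1000
After 1 (propagate distance d=18): x=3.2000 theta=-0.1000
After 2 (thin lens f=57): x=3.2000 theta=-89/570 (≈-0.1561)
After 3 (propagate distance d=40): x=-868/285 (≈-3.0456) theta=-89/570 (≈-0.1561)
After 4 (thin lens f=26): x=-868/285 (≈-3.0456) theta=-289/7410 (≈-0.0390)
After 5 (propagate distance d=27): x=-30371/7410 (≈-4.0987) theta=-289/7410 (≈-0.0390)
After 6 (thin lens f=12): x=-30371/7410 (≈-4.0987) theta=26903/88920 (≈0.3026)
After 7 (propagate distance d=33): x=174449/29640 (≈5.8856) theta=26903/88920 (≈0.3026)
After 8 (thin lens f=-46): x=174449/29640 (≈5.8856) theta=352177/818064 (≈0.4305)
Rounded to 4 decimal places: x = 5.8856, theta = 0.4305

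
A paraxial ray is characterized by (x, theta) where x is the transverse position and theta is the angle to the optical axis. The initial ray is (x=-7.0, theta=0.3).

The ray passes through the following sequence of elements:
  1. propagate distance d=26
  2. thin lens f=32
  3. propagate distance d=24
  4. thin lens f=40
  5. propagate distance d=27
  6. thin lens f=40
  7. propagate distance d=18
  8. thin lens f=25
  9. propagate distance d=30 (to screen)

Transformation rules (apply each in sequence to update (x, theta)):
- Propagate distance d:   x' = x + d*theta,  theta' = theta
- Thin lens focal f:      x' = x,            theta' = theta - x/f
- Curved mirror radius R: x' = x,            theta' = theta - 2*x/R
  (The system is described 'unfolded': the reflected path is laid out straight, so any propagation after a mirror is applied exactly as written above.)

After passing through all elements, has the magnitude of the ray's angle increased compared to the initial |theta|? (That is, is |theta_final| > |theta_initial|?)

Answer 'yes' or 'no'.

Answer: yes

Derivation:
Initial: x=-7.0000 theta=0.3000
After 1 (propagate distance d=26): x=0.8000 theta=0.3000
After 2 (thin lens f=32): x=0.8000 theta=0.2750
After 3 (propagate distance d=24): x=7.4000 theta=0.2750
After 4 (thin lens f=40): x=7.4000 theta=0.0900
After 5 (propagate distance d=27): x=9.8300 theta=0.0900
After 6 (thin lens f=40): x=9.8300 theta=-623/4000 (≈-0.1558)
After 7 (propagate distance d=18): x=7.0265 theta=-623/4000 (≈-0.1558)
After 8 (thin lens f=25): x=7.0265 theta=-43681/100000 (≈-0.4368)
After 9 (propagate distance d=30 (to screen)): x=-6.0778 theta=-43681/100000 (≈-0.4368)
|theta_initial|=0.3000 |theta_final|=43681/100000 (≈0.4368) -> increased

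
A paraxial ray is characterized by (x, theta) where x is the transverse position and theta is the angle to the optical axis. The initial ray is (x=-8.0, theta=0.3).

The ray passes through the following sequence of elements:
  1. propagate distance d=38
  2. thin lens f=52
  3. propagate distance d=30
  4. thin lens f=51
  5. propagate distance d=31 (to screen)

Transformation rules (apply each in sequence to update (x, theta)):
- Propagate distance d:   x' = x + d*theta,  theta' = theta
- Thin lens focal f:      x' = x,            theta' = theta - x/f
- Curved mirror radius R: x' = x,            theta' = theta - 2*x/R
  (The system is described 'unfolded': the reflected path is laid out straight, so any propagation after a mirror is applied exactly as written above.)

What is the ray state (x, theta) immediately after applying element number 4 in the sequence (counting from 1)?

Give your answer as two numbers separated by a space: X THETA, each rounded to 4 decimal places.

Initial: x=-8.0000 theta=0.3000
After 1 (propagate distance d=38): x=3.4000 theta=0.3000
After 2 (thin lens f=52): x=3.4000 theta=61/260 (≈0.2346)
After 3 (propagate distance d=30): x=1357/130 (≈10.4385) theta=61/260 (≈0.2346)
After 4 (thin lens f=51): x=1357/130 (≈10.4385) theta=397/13260 (≈0.0299)
Rounded to 4 decimal places: x = 10.4385, theta = 0.0299

Answer: 10.4385 0.0299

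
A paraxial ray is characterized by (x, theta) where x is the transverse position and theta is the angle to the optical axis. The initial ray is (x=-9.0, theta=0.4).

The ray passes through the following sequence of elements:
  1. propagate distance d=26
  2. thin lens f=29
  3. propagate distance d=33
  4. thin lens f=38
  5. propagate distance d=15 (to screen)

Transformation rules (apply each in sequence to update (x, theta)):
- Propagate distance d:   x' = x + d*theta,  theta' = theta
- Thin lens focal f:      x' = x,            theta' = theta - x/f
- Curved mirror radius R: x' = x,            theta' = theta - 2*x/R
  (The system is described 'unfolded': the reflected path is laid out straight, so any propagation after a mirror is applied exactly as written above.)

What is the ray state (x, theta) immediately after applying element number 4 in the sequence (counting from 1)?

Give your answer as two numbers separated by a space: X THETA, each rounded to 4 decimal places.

Initial: x=-9.0000 theta=0.4000
After 1 (propagate distance d=26): x=1.4000 theta=0.4000
After 2 (thin lens f=29): x=1.4000 theta=51/145 (≈0.3517)
After 3 (propagate distance d=33): x=1886/145 (≈13.0069) theta=51/145 (≈0.3517)
After 4 (thin lens f=38): x=1886/145 (≈13.0069) theta=26/2755 (≈0.0094)
Rounded to 4 decimal places: x = 13.0069, theta = 0.0094

Answer: 13.0069 0.0094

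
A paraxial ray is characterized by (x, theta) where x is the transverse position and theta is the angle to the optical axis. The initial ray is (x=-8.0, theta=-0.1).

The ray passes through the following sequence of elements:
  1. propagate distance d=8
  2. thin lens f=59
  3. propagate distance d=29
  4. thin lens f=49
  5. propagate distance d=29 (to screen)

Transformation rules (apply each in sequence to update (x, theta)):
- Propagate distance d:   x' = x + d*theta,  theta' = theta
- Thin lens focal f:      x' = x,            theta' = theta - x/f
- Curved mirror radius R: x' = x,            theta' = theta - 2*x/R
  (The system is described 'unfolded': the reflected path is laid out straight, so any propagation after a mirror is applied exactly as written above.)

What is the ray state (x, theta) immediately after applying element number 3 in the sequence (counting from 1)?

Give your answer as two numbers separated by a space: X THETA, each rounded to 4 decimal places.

Answer: -7.3746 0.0492

Derivation:
Initial: x=-8.0000 theta=-0.1000
After 1 (propagate distance d=8): x=-8.8000 theta=-0.1000
After 2 (thin lens f=59): x=-8.8000 theta=29/590 (≈0.0492)
After 3 (propagate distance d=29): x=-4351/590 (≈-7.3746) theta=29/590 (≈0.0492)
Rounded to 4 decimal places: x = -7.3746, theta = 0.0492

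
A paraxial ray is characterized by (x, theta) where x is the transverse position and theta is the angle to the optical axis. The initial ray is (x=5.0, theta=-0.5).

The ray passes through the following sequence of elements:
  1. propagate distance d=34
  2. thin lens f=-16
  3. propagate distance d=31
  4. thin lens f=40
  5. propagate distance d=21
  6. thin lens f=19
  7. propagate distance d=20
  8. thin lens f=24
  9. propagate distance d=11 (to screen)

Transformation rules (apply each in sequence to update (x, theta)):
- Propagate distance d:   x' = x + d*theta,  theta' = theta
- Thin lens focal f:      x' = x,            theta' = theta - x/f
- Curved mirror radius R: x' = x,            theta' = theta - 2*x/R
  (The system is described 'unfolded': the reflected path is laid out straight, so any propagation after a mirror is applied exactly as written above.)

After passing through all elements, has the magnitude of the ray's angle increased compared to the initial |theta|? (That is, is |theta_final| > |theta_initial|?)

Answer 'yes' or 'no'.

Initial: x=5.0000 theta=-0.5000
After 1 (propagate distance d=34): x=-12.0000 theta=-0.5000
After 2 (thin lens f=-16): x=-12.0000 theta=-1.2500
After 3 (propagate distance d=31): x=-50.7500 theta=-1.2500
After 4 (thin lens f=40): x=-50.7500 theta=3/160 (≈0.0188)
After 5 (propagate distance d=21): x=-8057/160 (≈-50.3563) theta=3/160 (≈0.0188)
After 6 (thin lens f=19): x=-8057/160 (≈-50.3563) theta=4057/1520 (≈2.6691)
After 7 (propagate distance d=20): x=9197/3040 (≈3.0253) theta=4057/1520 (≈2.6691)
After 8 (thin lens f=24): x=9197/3040 (≈3.0253) theta=185539/72960 (≈2.5430)
After 9 (propagate distance d=11 (to screen)): x=2261657/72960 (≈30.9986) theta=185539/72960 (≈2.5430)
|theta_initial|=0.5000 |theta_final|=185539/72960 (≈2.5430) -> increased

Answer: yes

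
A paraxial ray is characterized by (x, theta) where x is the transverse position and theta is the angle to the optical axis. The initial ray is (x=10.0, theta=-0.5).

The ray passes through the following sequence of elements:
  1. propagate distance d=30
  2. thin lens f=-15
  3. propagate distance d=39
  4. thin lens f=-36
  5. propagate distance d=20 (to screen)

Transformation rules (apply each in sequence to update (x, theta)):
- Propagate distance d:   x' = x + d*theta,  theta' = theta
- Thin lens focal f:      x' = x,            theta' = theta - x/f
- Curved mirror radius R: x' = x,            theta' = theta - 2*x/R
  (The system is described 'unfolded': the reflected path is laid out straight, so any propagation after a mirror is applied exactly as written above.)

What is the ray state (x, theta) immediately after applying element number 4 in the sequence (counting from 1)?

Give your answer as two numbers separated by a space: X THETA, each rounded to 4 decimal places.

Answer: -37.5000 -1.8750

Derivation:
Initial: x=10.0000 theta=-0.5000
After 1 (propagate distance d=30): x=-5.0000 theta=-0.5000
After 2 (thin lens f=-15): x=-5.0000 theta=-5/6 (≈-0.8333)
After 3 (propagate distance d=39): x=-37.5000 theta=-5/6 (≈-0.8333)
After 4 (thin lens f=-36): x=-37.5000 theta=-1.8750
Rounded to 4 decimal places: x = -37.5000, theta = -1.8750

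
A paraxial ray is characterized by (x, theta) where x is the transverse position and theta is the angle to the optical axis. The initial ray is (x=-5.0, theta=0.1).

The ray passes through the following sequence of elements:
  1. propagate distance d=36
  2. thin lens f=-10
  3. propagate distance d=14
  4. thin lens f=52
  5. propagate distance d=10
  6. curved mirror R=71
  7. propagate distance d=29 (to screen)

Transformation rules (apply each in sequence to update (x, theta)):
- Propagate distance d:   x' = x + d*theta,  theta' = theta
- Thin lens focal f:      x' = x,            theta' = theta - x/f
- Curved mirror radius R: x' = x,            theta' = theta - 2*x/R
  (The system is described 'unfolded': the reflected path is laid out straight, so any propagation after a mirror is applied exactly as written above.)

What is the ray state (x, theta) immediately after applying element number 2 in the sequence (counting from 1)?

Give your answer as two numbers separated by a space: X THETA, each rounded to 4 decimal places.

Answer: -1.4000 -0.0400

Derivation:
Initial: x=-5.0000 theta=0.1000
After 1 (propagate distance d=36): x=-1.4000 theta=0.1000
After 2 (thin lens f=-10): x=-1.4000 theta=-0.0400
Rounded to 4 decimal places: x = -1.4000, theta = -0.0400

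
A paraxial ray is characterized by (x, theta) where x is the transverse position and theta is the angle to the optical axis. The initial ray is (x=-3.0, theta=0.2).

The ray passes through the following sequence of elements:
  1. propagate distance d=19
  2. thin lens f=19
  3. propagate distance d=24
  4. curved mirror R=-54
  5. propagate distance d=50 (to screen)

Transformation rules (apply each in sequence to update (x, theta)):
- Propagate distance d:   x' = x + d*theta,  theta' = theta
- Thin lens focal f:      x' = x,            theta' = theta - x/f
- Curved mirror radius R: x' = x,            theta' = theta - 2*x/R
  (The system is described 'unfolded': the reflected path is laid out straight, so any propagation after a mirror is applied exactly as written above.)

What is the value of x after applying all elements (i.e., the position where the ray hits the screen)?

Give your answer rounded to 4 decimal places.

Answer: 20.9832

Derivation:
Initial: x=-3.0000 theta=0.2000
After 1 (propagate distance d=19): x=0.8000 theta=0.2000
After 2 (thin lens f=19): x=0.8000 theta=3/19 (≈0.1579)
After 3 (propagate distance d=24): x=436/95 (≈4.5895) theta=3/19 (≈0.1579)
After 4 (curved mirror R=-54): x=436/95 (≈4.5895) theta=841/2565 (≈0.3279)
After 5 (propagate distance d=50 (to screen)): x=53822/2565 (≈20.9832) theta=841/2565 (≈0.3279)
Rounded to 4 decimal places: x = 20.9832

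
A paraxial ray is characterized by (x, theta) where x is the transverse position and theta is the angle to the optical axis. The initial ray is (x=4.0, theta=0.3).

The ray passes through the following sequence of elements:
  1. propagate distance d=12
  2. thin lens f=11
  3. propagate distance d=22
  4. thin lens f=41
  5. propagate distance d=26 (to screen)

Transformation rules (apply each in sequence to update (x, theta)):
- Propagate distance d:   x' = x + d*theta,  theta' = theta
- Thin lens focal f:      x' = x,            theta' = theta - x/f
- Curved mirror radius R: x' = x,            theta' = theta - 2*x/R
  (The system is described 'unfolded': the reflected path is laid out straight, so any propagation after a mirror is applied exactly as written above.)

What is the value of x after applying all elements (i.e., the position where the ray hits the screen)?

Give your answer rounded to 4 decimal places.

Answer: -10.5295

Derivation:
Initial: x=4.0000 theta=0.3000
After 1 (propagate distance d=12): x=7.6000 theta=0.3000
After 2 (thin lens f=11): x=7.6000 theta=-43/110 (≈-0.3909)
After 3 (propagate distance d=22): x=-1.0000 theta=-43/110 (≈-0.3909)
After 4 (thin lens f=41): x=-1.0000 theta=-1653/4510 (≈-0.3665)
After 5 (propagate distance d=26 (to screen)): x=-23744/2255 (≈-10.5295) theta=-1653/4510 (≈-0.3665)
Rounded to 4 decimal places: x = -10.5295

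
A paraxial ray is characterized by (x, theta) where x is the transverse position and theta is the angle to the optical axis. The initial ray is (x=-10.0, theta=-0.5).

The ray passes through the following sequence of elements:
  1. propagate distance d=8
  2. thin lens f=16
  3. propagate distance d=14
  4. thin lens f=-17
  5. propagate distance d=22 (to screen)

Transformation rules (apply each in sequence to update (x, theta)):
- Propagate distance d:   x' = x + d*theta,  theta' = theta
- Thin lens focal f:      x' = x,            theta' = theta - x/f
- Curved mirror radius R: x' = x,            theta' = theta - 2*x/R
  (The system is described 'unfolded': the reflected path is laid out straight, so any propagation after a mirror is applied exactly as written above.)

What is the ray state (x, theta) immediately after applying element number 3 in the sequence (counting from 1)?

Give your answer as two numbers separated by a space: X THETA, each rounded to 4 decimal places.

Initial: x=-10.0000 theta=-0.5000
After 1 (propagate distance d=8): x=-14.0000 theta=-0.5000
After 2 (thin lens f=16): x=-14.0000 theta=0.3750
After 3 (propagate distance d=14): x=-8.7500 theta=0.3750
Rounded to 4 decimal places: x = -8.7500, theta = 0.3750

Answer: -8.7500 0.3750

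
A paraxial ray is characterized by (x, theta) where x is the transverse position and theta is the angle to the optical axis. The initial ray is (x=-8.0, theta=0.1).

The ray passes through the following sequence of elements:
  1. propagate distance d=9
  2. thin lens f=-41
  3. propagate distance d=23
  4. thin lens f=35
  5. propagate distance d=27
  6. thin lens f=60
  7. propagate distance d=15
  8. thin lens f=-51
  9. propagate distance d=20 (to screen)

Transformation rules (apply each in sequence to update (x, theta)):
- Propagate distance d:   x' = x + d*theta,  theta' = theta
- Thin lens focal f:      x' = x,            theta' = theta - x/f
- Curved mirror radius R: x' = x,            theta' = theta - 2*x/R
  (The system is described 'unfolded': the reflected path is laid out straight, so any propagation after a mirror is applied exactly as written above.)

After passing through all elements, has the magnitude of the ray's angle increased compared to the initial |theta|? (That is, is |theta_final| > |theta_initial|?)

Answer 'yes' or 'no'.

Initial: x=-8.0000 theta=0.1000
After 1 (propagate distance d=9): x=-7.1000 theta=0.1000
After 2 (thin lens f=-41): x=-7.1000 theta=-3/41 (≈-0.0732)
After 3 (propagate distance d=23): x=-3601/410 (≈-8.7829) theta=-3/41 (≈-0.0732)
After 4 (thin lens f=35): x=-3601/410 (≈-8.7829) theta=2551/14350 (≈0.1778)
After 5 (propagate distance d=27): x=-28579/7175 (≈-3.9831) theta=2551/14350 (≈0.1778)
After 6 (thin lens f=60): x=-28579/7175 (≈-3.9831) theta=105109/430500 (≈0.2442)
After 7 (propagate distance d=15): x=-9207/28700 (≈-0.3208) theta=105109/430500 (≈0.2442)
After 8 (thin lens f=-51): x=-9207/28700 (≈-0.3208) theta=870409/3659250 (≈0.2379)
After 9 (propagate distance d=20 (to screen)): x=1298743/292740 (≈4.4365) theta=870409/3659250 (≈0.2379)
|theta_initial|=0.1000 |theta_final|=870409/3659250 (≈0.2379) -> increased

Answer: yes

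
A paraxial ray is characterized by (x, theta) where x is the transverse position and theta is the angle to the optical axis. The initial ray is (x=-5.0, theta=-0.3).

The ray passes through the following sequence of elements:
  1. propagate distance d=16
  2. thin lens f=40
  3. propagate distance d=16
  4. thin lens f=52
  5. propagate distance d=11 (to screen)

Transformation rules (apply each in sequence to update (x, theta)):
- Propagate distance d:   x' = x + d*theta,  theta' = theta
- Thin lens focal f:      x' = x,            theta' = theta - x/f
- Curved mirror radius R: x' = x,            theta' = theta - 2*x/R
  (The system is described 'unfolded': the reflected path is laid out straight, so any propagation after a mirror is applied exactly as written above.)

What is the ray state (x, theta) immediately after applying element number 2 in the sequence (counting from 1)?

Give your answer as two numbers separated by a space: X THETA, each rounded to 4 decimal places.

Answer: -9.8000 -0.0550

Derivation:
Initial: x=-5.0000 theta=-0.3000
After 1 (propagate distance d=16): x=-9.8000 theta=-0.3000
After 2 (thin lens f=40): x=-9.8000 theta=-0.0550
Rounded to 4 decimal places: x = -9.8000, theta = -0.0550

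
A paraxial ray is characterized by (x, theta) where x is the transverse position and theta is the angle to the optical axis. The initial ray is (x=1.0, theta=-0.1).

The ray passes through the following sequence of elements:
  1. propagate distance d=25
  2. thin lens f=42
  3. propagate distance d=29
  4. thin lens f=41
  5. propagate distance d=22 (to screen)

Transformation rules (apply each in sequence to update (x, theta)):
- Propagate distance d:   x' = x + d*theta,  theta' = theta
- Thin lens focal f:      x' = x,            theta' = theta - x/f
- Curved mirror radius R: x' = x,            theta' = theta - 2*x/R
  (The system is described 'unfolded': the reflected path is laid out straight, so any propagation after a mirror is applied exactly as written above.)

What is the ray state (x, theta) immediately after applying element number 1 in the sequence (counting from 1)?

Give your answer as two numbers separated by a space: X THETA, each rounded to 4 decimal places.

Answer: -1.5000 -0.1000

Derivation:
Initial: x=1.0000 theta=-0.1000
After 1 (propagate distance d=25): x=-1.5000 theta=-0.1000
Rounded to 4 decimal places: x = -1.5000, theta = -0.1000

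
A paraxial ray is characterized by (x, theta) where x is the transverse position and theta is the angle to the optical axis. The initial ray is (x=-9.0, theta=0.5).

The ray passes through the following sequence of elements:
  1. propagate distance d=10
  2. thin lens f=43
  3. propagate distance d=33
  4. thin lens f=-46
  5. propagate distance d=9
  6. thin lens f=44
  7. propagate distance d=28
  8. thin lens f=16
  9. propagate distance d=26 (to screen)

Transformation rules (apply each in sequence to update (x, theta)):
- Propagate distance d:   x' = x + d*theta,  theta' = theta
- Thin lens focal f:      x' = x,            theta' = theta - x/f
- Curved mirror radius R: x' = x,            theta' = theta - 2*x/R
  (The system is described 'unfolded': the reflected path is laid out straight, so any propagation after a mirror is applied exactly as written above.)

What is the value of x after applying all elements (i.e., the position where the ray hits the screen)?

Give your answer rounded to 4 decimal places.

Answer: -11.6804

Derivation:
Initial: x=-9.0000 theta=0.5000
After 1 (propagate distance d=10): x=-4.0000 theta=0.5000
After 2 (thin lens f=43): x=-4.0000 theta=51/86 (≈0.5930)
After 3 (propagate distance d=33): x=1339/86 (≈15.5698) theta=51/86 (≈0.5930)
After 4 (thin lens f=-46): x=1339/86 (≈15.5698) theta=3685/3956 (≈0.9315)
After 5 (propagate distance d=9): x=94759/3956 (≈23.9532) theta=3685/3956 (≈0.9315)
After 6 (thin lens f=44): x=94759/3956 (≈23.9532) theta=1567/4048 (≈0.3871)
After 7 (propagate distance d=28): x=378504/10879 (≈34.7922) theta=1567/4048 (≈0.3871)
After 8 (thin lens f=16): x=378504/10879 (≈34.7922) theta=-311123/174064 (≈-1.7874)
After 9 (propagate distance d=26 (to screen)): x=-1016567/87032 (≈-11.6804) theta=-311123/174064 (≈-1.7874)
Rounded to 4 decimal places: x = -11.6804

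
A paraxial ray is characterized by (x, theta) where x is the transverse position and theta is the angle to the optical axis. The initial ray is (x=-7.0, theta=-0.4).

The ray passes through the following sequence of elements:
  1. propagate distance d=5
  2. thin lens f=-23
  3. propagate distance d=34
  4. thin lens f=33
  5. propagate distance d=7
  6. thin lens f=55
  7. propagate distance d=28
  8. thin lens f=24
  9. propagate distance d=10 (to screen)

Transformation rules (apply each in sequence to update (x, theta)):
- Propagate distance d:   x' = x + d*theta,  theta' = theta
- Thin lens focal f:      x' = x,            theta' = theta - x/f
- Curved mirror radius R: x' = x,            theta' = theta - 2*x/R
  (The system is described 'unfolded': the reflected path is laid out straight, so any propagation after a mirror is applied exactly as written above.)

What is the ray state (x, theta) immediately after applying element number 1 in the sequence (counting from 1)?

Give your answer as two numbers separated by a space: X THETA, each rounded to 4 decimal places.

Answer: -9.0000 -0.4000

Derivation:
Initial: x=-7.0000 theta=-0.4000
After 1 (propagate distance d=5): x=-9.0000 theta=-0.4000
Rounded to 4 decimal places: x = -9.0000, theta = -0.4000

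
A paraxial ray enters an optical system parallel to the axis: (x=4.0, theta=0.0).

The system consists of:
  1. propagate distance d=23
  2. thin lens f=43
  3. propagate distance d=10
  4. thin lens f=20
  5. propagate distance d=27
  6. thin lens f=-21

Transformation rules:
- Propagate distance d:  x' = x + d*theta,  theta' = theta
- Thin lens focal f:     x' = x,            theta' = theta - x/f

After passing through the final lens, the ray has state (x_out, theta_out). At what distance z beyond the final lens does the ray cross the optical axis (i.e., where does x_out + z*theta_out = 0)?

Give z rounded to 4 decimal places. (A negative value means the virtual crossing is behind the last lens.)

Initial: x=4.0000 theta=0.0000
After 1 (propagate distance d=23): x=4.0000 theta=0.0000
After 2 (thin lens f=43): x=4.0000 theta=-4/43 (≈-0.0930)
After 3 (propagate distance d=10): x=132/43 (≈3.0698) theta=-4/43 (≈-0.0930)
After 4 (thin lens f=20): x=132/43 (≈3.0698) theta=-53/215 (≈-0.2465)
After 5 (propagate distance d=27): x=-771/215 (≈-3.5860) theta=-53/215 (≈-0.2465)
After 6 (thin lens f=-21): x=-771/215 (≈-3.5860) theta=-628/1505 (≈-0.4173)
z_focus = -x_out/theta_out = -(-771/215)/(-628/1505) = -5397/628 ≈ -8.5939
Rounded to 4 decimal places: z = -8.5939

Answer: -8.5939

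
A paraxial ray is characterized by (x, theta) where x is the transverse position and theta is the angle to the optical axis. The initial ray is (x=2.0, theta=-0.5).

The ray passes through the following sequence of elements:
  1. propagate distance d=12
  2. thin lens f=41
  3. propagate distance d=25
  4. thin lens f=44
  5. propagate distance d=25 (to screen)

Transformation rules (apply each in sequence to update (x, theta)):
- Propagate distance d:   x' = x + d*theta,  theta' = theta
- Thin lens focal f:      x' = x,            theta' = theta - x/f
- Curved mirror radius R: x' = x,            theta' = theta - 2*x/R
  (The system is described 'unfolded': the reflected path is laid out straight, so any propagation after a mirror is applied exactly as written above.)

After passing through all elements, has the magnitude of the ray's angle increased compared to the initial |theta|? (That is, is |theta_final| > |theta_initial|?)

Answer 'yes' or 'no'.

Initial: x=2.0000 theta=-0.5000
After 1 (propagate distance d=12): x=-4.0000 theta=-0.5000
After 2 (thin lens f=41): x=-4.0000 theta=-33/82 (≈-0.4024)
After 3 (propagate distance d=25): x=-1153/82 (≈-14.0610) theta=-33/82 (≈-0.4024)
After 4 (thin lens f=44): x=-1153/82 (≈-14.0610) theta=-299/3608 (≈-0.0829)
After 5 (propagate distance d=25 (to screen)): x=-58207/3608 (≈-16.1328) theta=-299/3608 (≈-0.0829)
|theta_initial|=0.5000 |theta_final|=299/3608 (≈0.0829) -> not increased

Answer: no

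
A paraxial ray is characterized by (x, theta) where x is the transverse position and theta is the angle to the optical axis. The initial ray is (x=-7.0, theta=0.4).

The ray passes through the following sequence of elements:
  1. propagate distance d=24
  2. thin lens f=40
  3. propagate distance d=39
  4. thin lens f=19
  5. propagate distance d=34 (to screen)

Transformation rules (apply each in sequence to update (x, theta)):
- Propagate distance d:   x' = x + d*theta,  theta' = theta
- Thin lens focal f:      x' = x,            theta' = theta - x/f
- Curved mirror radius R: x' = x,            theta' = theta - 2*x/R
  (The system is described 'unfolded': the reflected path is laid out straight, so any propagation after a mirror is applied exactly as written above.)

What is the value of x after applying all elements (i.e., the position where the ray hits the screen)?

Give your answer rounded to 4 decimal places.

Initial: x=-7.0000 theta=0.4000
After 1 (propagate distance d=24): x=2.6000 theta=0.4000
After 2 (thin lens f=40): x=2.6000 theta=0.3350
After 3 (propagate distance d=39): x=15.6650 theta=0.3350
After 4 (thin lens f=19): x=15.6650 theta=-93/190 (≈-0.4895)
After 5 (propagate distance d=34 (to screen)): x=-3713/3800 (≈-0.9771) theta=-93/190 (≈-0.4895)
Rounded to 4 decimal places: x = -0.9771

Answer: -0.9771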